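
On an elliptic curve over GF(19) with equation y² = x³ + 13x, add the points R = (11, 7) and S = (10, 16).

(3, 16)

(11, 7) + (10, 16). λ = (16 - 7)/(10 - 11) ≡ 9/18 mod 19. 18⁻¹ ≡ 18 (mod 19) since 18·18 = 324 ≡ 1, so λ ≡ 10.
  x = λ² - 11 - 10 = 100 - 21 ≡ 3; y = λ·(11 - 3) - 7 ≡ 16. → (3, 16)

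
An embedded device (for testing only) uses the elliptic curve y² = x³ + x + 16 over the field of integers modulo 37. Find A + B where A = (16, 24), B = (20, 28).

(2, 27)

(16, 24) + (20, 28). λ = (28 - 24)/(20 - 16) ≡ 4/4 mod 37. 4⁻¹ ≡ 28 (mod 37) since 4·28 = 112 ≡ 1, so λ ≡ 1.
  x = λ² - 16 - 20 = 1 - 36 ≡ 2; y = λ·(16 - 2) - 24 ≡ 27. → (2, 27)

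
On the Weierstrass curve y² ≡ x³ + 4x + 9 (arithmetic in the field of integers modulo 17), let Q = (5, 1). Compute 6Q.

(14, 2)

Repeated addition: build up to 6Q.
2Q: tangent at (5, 1): λ = (3·5² + 4)/(2·1) ≡ 11/2. 2⁻¹ ≡ 9 (mod 17) since 2·9 = 18 ≡ 1, so λ ≡ 11·9 ≡ 14.
  x = λ² - 5 - 5 = 196 - 10 ≡ 16; y = λ·(5 - 16) - 1 ≡ 15. → (16, 15)
3Q: (16, 15) + (5, 1). λ = (1 - 15)/(5 - 16) ≡ 3/6 mod 17. 6⁻¹ ≡ 3 (mod 17), so λ ≡ 9.
  x = λ² - 16 - 5 = 81 - 21 ≡ 9; y = λ·(16 - 9) - 15 ≡ 14. → (9, 14)
4Q: (9, 14) + (5, 1). λ = (1 - 14)/(5 - 9) ≡ 4/13 mod 17. 13⁻¹ ≡ 4 (mod 17), so λ ≡ 16.
  x = λ² - 9 - 5 = 256 - 14 ≡ 4; y = λ·(9 - 4) - 14 ≡ 15. → (4, 15)
5Q: (4, 15) + (5, 1). λ = (1 - 15)/(5 - 4) ≡ 3/1 mod 17. 1⁻¹ ≡ 1 (mod 17), so λ ≡ 3.
  x = λ² - 4 - 5 = 9 - 9 ≡ 0; y = λ·(4 - 0) - 15 ≡ 14. → (0, 14)
6Q: (0, 14) + (5, 1). λ = (1 - 14)/(5 - 0) ≡ 4/5 mod 17. 5⁻¹ ≡ 7 (mod 17), so λ ≡ 11.
  x = λ² - 0 - 5 = 121 - 5 ≡ 14; y = λ·(0 - 14) - 14 ≡ 2. → (14, 2)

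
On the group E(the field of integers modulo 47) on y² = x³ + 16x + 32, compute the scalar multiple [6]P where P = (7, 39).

O

Repeated addition: build up to 6P.
2P: tangent at (7, 39): λ = (3·7² + 16)/(2·39) ≡ 22/31. 31⁻¹ ≡ 44 (mod 47), so λ ≡ 22·44 ≡ 28.
  x = λ² - 7 - 7 = 784 - 14 ≡ 18; y = λ·(7 - 18) - 39 ≡ 29. → (18, 29)
3P: (18, 29) + (7, 39). λ = (39 - 29)/(7 - 18) ≡ 10/36 mod 47. 36⁻¹ ≡ 17 (mod 47) since 36·17 = 612 ≡ 1, so λ ≡ 29.
  x = λ² - 18 - 7 = 841 - 25 ≡ 17; y = λ·(18 - 17) - 29 ≡ 0. → (17, 0)
4P: (17, 0) + (7, 39). λ = (39 - 0)/(7 - 17) ≡ 39/37 mod 47. 37⁻¹ ≡ 14 (mod 47), so λ ≡ 29.
  x = λ² - 17 - 7 = 841 - 24 ≡ 18; y = λ·(17 - 18) - 0 ≡ 18. → (18, 18)
5P: (18, 18) + (7, 39). λ = (39 - 18)/(7 - 18) ≡ 21/36 mod 47. 36⁻¹ ≡ 17 (mod 47) since 36·17 = 612 ≡ 1, so λ ≡ 28.
  x = λ² - 18 - 7 = 784 - 25 ≡ 7; y = λ·(18 - 7) - 18 ≡ 8. → (7, 8)
6P: (7, 8) + (7, 39): same x and y₁ ≡ -y₂, so the sum is 𝒪.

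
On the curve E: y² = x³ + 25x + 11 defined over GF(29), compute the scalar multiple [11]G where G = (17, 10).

(17, 19)

Double-and-add on 11 = (1011)₂. Start with G = (17, 10) for the leading 1-bit.
double: tangent at (17, 10): λ = (3·17² + 25)/(2·10) ≡ 22/20. 20⁻¹ ≡ 16 (mod 29), so λ ≡ 22·16 ≡ 4.
  x = λ² - 17 - 17 = 16 - 34 ≡ 11; y = λ·(17 - 11) - 10 ≡ 14. → (11, 14)
double: tangent at (11, 14): λ = (3·11² + 25)/(2·14) ≡ 11/28. 28⁻¹ ≡ 28 (mod 29), so λ ≡ 11·28 ≡ 18.
  x = λ² - 11 - 11 = 324 - 22 ≡ 12; y = λ·(11 - 12) - 14 ≡ 26. → (12, 26)
add G: (12, 26) + (17, 10). λ = (10 - 26)/(17 - 12) ≡ 13/5 mod 29. 5⁻¹ ≡ 6 (mod 29) since 5·6 = 30 ≡ 1, so λ ≡ 20.
  x = λ² - 12 - 17 = 400 - 29 ≡ 23; y = λ·(12 - 23) - 26 ≡ 15. → (23, 15)
double: tangent at (23, 15): λ = (3·23² + 25)/(2·15) ≡ 17/1. 1⁻¹ ≡ 1 (mod 29), so λ ≡ 17·1 ≡ 17.
  x = λ² - 23 - 23 = 289 - 46 ≡ 11; y = λ·(23 - 11) - 15 ≡ 15. → (11, 15)
add G: (11, 15) + (17, 10). λ = (10 - 15)/(17 - 11) ≡ 24/6 mod 29. 6⁻¹ ≡ 5 (mod 29) since 6·5 = 30 ≡ 1, so λ ≡ 4.
  x = λ² - 11 - 17 = 16 - 28 ≡ 17; y = λ·(11 - 17) - 15 ≡ 19. → (17, 19)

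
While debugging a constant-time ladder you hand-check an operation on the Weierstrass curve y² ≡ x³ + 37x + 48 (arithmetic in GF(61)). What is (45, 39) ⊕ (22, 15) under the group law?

(14, 57)

(45, 39) + (22, 15). λ = (15 - 39)/(22 - 45) ≡ 37/38 mod 61. 38⁻¹ ≡ 53 (mod 61), so λ ≡ 9.
  x = λ² - 45 - 22 = 81 - 67 ≡ 14; y = λ·(45 - 14) - 39 ≡ 57. → (14, 57)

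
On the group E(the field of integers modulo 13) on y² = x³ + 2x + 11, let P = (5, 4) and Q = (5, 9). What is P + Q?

The two points share x = 5 and their y-coordinates satisfy 4 + 9 ≡ 0 (mod 13), so they are inverses. Their sum is ∞.

O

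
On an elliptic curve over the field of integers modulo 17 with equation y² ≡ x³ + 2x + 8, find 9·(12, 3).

Write Q = (12, 3).
Repeated addition: build up to 9Q.
2Q: tangent at (12, 3): λ = (3·12² + 2)/(2·3) ≡ 9/6. 6⁻¹ ≡ 3 (mod 17) since 6·3 = 18 ≡ 1, so λ ≡ 9·3 ≡ 10.
  x = λ² - 12 - 12 = 100 - 24 ≡ 8; y = λ·(12 - 8) - 3 ≡ 3. → (8, 3)
3Q: (8, 3) + (12, 3). λ = (3 - 3)/(12 - 8) ≡ 0/4 mod 17. 4⁻¹ ≡ 13 (mod 17), so λ ≡ 0.
  x = λ² - 8 - 12 = 0 - 20 ≡ 14; y = λ·(8 - 14) - 3 ≡ 14. → (14, 14)
4Q: (14, 14) + (12, 3). λ = (3 - 14)/(12 - 14) ≡ 6/15 mod 17. 15⁻¹ ≡ 8 (mod 17) since 15·8 = 120 ≡ 1, so λ ≡ 14.
  x = λ² - 14 - 12 = 196 - 26 ≡ 0; y = λ·(14 - 0) - 14 ≡ 12. → (0, 12)
5Q: (0, 12) + (12, 3). λ = (3 - 12)/(12 - 0) ≡ 8/12 mod 17. 12⁻¹ ≡ 10 (mod 17) since 12·10 = 120 ≡ 1, so λ ≡ 12.
  x = λ² - 0 - 12 = 144 - 12 ≡ 13; y = λ·(0 - 13) - 12 ≡ 2. → (13, 2)
6Q: (13, 2) + (12, 3). λ = (3 - 2)/(12 - 13) ≡ 1/16 mod 17. 16⁻¹ ≡ 16 (mod 17) since 16·16 = 256 ≡ 1, so λ ≡ 16.
  x = λ² - 13 - 12 = 256 - 25 ≡ 10; y = λ·(13 - 10) - 2 ≡ 12. → (10, 12)
7Q: (10, 12) + (12, 3). λ = (3 - 12)/(12 - 10) ≡ 8/2 mod 17. 2⁻¹ ≡ 9 (mod 17), so λ ≡ 4.
  x = λ² - 10 - 12 = 16 - 22 ≡ 11; y = λ·(10 - 11) - 12 ≡ 1. → (11, 1)
8Q: (11, 1) + (12, 3). λ = (3 - 1)/(12 - 11) ≡ 2/1 mod 17. 1⁻¹ ≡ 1 (mod 17) since 1·1 = 1 ≡ 1, so λ ≡ 2.
  x = λ² - 11 - 12 = 4 - 23 ≡ 15; y = λ·(11 - 15) - 1 ≡ 8. → (15, 8)
9Q: (15, 8) + (12, 3). λ = (3 - 8)/(12 - 15) ≡ 12/14 mod 17. 14⁻¹ ≡ 11 (mod 17) since 14·11 = 154 ≡ 1, so λ ≡ 13.
  x = λ² - 15 - 12 = 169 - 27 ≡ 6; y = λ·(15 - 6) - 8 ≡ 7. → (6, 7)

(6, 7)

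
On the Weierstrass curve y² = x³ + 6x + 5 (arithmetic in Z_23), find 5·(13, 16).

Write G = (13, 16).
Double-and-add on 5 = (101)₂. Start with G = (13, 16) for the leading 1-bit.
double: tangent at (13, 16): λ = (3·13² + 6)/(2·16) ≡ 7/9. 9⁻¹ ≡ 18 (mod 23) since 9·18 = 162 ≡ 1, so λ ≡ 7·18 ≡ 11.
  x = λ² - 13 - 13 = 121 - 26 ≡ 3; y = λ·(13 - 3) - 16 ≡ 2. → (3, 2)
double: tangent at (3, 2): λ = (3·3² + 6)/(2·2) ≡ 10/4. 4⁻¹ ≡ 6 (mod 23) since 4·6 = 24 ≡ 1, so λ ≡ 10·6 ≡ 14.
  x = λ² - 3 - 3 = 196 - 6 ≡ 6; y = λ·(3 - 6) - 2 ≡ 2. → (6, 2)
add G: (6, 2) + (13, 16). λ = (16 - 2)/(13 - 6) ≡ 14/7 mod 23. 7⁻¹ ≡ 10 (mod 23) since 7·10 = 70 ≡ 1, so λ ≡ 2.
  x = λ² - 6 - 13 = 4 - 19 ≡ 8; y = λ·(6 - 8) - 2 ≡ 17. → (8, 17)

(8, 17)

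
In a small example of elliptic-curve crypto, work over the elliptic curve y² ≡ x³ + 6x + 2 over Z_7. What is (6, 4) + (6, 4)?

tangent at (6, 4): λ = (3·6² + 6)/(2·4) ≡ 2/1. 1⁻¹ ≡ 1 (mod 7) since 1·1 = 1 ≡ 1, so λ ≡ 2·1 ≡ 2.
  x = λ² - 6 - 6 = 4 - 12 ≡ 6; y = λ·(6 - 6) - 4 ≡ 3. → (6, 3)

(6, 3)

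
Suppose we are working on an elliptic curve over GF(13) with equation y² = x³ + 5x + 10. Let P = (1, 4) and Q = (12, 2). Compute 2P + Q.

O

First 2P:
Repeated addition: build up to 2P.
2P: tangent at (1, 4): λ = (3·1² + 5)/(2·4) ≡ 8/8. 8⁻¹ ≡ 5 (mod 13), so λ ≡ 8·5 ≡ 1.
  x = λ² - 1 - 1 = 1 - 2 ≡ 12; y = λ·(1 - 12) - 4 ≡ 11. → (12, 11)
2P = (12, 11).
Finally 2P + Q:
(12, 11) + (12, 2): same x and y₁ ≡ -y₂, so the sum is O.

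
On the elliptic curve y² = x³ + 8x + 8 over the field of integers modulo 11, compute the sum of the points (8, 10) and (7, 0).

(8, 1)

(8, 10) + (7, 0). λ = (0 - 10)/(7 - 8) ≡ 1/10 mod 11. 10⁻¹ ≡ 10 (mod 11), so λ ≡ 10.
  x = λ² - 8 - 7 = 100 - 15 ≡ 8; y = λ·(8 - 8) - 10 ≡ 1. → (8, 1)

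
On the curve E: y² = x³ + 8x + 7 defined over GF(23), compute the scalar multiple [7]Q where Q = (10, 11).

(18, 7)

Repeated addition: build up to 7Q.
2Q: tangent at (10, 11): λ = (3·10² + 8)/(2·11) ≡ 9/22. 22⁻¹ ≡ 22 (mod 23), so λ ≡ 9·22 ≡ 14.
  x = λ² - 10 - 10 = 196 - 20 ≡ 15; y = λ·(10 - 15) - 11 ≡ 11. → (15, 11)
3Q: (15, 11) + (10, 11). λ = (11 - 11)/(10 - 15) ≡ 0/18 mod 23. 18⁻¹ ≡ 9 (mod 23), so λ ≡ 0.
  x = λ² - 15 - 10 = 0 - 25 ≡ 21; y = λ·(15 - 21) - 11 ≡ 12. → (21, 12)
4Q: (21, 12) + (10, 11). λ = (11 - 12)/(10 - 21) ≡ 22/12 mod 23. 12⁻¹ ≡ 2 (mod 23), so λ ≡ 21.
  x = λ² - 21 - 10 = 441 - 31 ≡ 19; y = λ·(21 - 19) - 12 ≡ 7. → (19, 7)
5Q: (19, 7) + (10, 11). λ = (11 - 7)/(10 - 19) ≡ 4/14 mod 23. 14⁻¹ ≡ 5 (mod 23), so λ ≡ 20.
  x = λ² - 19 - 10 = 400 - 29 ≡ 3; y = λ·(19 - 3) - 7 ≡ 14. → (3, 14)
6Q: (3, 14) + (10, 11). λ = (11 - 14)/(10 - 3) ≡ 20/7 mod 23. 7⁻¹ ≡ 10 (mod 23), so λ ≡ 16.
  x = λ² - 3 - 10 = 256 - 13 ≡ 13; y = λ·(3 - 13) - 14 ≡ 10. → (13, 10)
7Q: (13, 10) + (10, 11). λ = (11 - 10)/(10 - 13) ≡ 1/20 mod 23. 20⁻¹ ≡ 15 (mod 23), so λ ≡ 15.
  x = λ² - 13 - 10 = 225 - 23 ≡ 18; y = λ·(13 - 18) - 10 ≡ 7. → (18, 7)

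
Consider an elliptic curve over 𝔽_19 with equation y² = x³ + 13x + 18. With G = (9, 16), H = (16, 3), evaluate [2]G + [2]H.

First 2G:
Repeated addition: build up to 2G.
2G: tangent at (9, 16): λ = (3·9² + 13)/(2·16) ≡ 9/13. 13⁻¹ ≡ 3 (mod 19), so λ ≡ 9·3 ≡ 8.
  x = λ² - 9 - 9 = 64 - 18 ≡ 8; y = λ·(9 - 8) - 16 ≡ 11. → (8, 11)
2G = (8, 11).
Next 2H:
Repeated addition: build up to 2H.
2H: tangent at (16, 3): λ = (3·16² + 13)/(2·3) ≡ 2/6. 6⁻¹ ≡ 16 (mod 19) since 6·16 = 96 ≡ 1, so λ ≡ 2·16 ≡ 13.
  x = λ² - 16 - 16 = 169 - 32 ≡ 4; y = λ·(16 - 4) - 3 ≡ 1. → (4, 1)
2H = (4, 1).
Finally 2G + 2H:
(8, 11) + (4, 1). λ = (1 - 11)/(4 - 8) ≡ 9/15 mod 19. 15⁻¹ ≡ 14 (mod 19) since 15·14 = 210 ≡ 1, so λ ≡ 12.
  x = λ² - 8 - 4 = 144 - 12 ≡ 18; y = λ·(8 - 18) - 11 ≡ 2. → (18, 2)

(18, 2)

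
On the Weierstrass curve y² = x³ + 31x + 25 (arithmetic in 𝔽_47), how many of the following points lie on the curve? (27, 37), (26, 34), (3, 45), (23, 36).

3

(27, 37): 37² ≡ 6, rhs ≡ 6 → on.
(26, 34): 34² ≡ 28, rhs ≡ 30 → off.
(3, 45): 45² ≡ 4, rhs ≡ 4 → on.
(23, 36): 36² ≡ 27, rhs ≡ 27 → on.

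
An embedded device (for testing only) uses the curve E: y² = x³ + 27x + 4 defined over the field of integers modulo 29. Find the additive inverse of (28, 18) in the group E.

-(28, 18) = (28, -18 mod 29) = (28, 11).

(28, 11)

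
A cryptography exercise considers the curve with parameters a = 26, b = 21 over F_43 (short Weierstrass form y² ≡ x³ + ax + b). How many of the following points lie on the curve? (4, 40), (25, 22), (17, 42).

(4, 40): 40² ≡ 9, rhs ≡ 17 → off.
(25, 22): 22² ≡ 11, rhs ≡ 42 → off.
(17, 42): 42² ≡ 1, rhs ≡ 1 → on.

1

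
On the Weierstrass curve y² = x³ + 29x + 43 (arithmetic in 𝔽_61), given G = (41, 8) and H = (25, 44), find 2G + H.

(26, 45)

First 2G:
Repeated addition: build up to 2G.
2G: tangent at (41, 8): λ = (3·41² + 29)/(2·8) ≡ 9/16. 16⁻¹ ≡ 42 (mod 61) since 16·42 = 672 ≡ 1, so λ ≡ 9·42 ≡ 12.
  x = λ² - 41 - 41 = 144 - 82 ≡ 1; y = λ·(41 - 1) - 8 ≡ 45. → (1, 45)
2G = (1, 45).
Finally 2G + H:
(1, 45) + (25, 44). λ = (44 - 45)/(25 - 1) ≡ 60/24 mod 61. 24⁻¹ ≡ 28 (mod 61), so λ ≡ 33.
  x = λ² - 1 - 25 = 1089 - 26 ≡ 26; y = λ·(1 - 26) - 45 ≡ 45. → (26, 45)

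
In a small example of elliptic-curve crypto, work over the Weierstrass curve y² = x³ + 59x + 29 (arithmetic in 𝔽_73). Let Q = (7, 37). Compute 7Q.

Double-and-add on 7 = (111)₂. Start with Q = (7, 37) for the leading 1-bit.
double: tangent at (7, 37): λ = (3·7² + 59)/(2·37) ≡ 60/1. 1⁻¹ ≡ 1 (mod 73) since 1·1 = 1 ≡ 1, so λ ≡ 60·1 ≡ 60.
  x = λ² - 7 - 7 = 3600 - 14 ≡ 9; y = λ·(7 - 9) - 37 ≡ 62. → (9, 62)
add Q: (9, 62) + (7, 37). λ = (37 - 62)/(7 - 9) ≡ 48/71 mod 73. 71⁻¹ ≡ 36 (mod 73), so λ ≡ 49.
  x = λ² - 9 - 7 = 2401 - 16 ≡ 49; y = λ·(9 - 49) - 62 ≡ 22. → (49, 22)
double: tangent at (49, 22): λ = (3·49² + 59)/(2·22) ≡ 35/44. 44⁻¹ ≡ 5 (mod 73), so λ ≡ 35·5 ≡ 29.
  x = λ² - 49 - 49 = 841 - 98 ≡ 13; y = λ·(49 - 13) - 22 ≡ 0. → (13, 0)
add Q: (13, 0) + (7, 37). λ = (37 - 0)/(7 - 13) ≡ 37/67 mod 73. 67⁻¹ ≡ 12 (mod 73), so λ ≡ 6.
  x = λ² - 13 - 7 = 36 - 20 ≡ 16; y = λ·(13 - 16) - 0 ≡ 55. → (16, 55)

(16, 55)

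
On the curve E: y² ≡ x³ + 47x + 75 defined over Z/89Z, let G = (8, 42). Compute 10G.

(66, 55)

Double-and-add on 10 = (1010)₂. Start with G = (8, 42) for the leading 1-bit.
double: tangent at (8, 42): λ = (3·8² + 47)/(2·42) ≡ 61/84. 84⁻¹ ≡ 71 (mod 89), so λ ≡ 61·71 ≡ 59.
  x = λ² - 8 - 8 = 3481 - 16 ≡ 83; y = λ·(8 - 83) - 42 ≡ 72. → (83, 72)
double: tangent at (83, 72): λ = (3·83² + 47)/(2·72) ≡ 66/55. 55⁻¹ ≡ 34 (mod 89), so λ ≡ 66·34 ≡ 19.
  x = λ² - 83 - 83 = 361 - 166 ≡ 17; y = λ·(83 - 17) - 72 ≡ 25. → (17, 25)
add G: (17, 25) + (8, 42). λ = (42 - 25)/(8 - 17) ≡ 17/80 mod 89. 80⁻¹ ≡ 79 (mod 89) since 80·79 = 6320 ≡ 1, so λ ≡ 8.
  x = λ² - 17 - 8 = 64 - 25 ≡ 39; y = λ·(17 - 39) - 25 ≡ 66. → (39, 66)
double: tangent at (39, 66): λ = (3·39² + 47)/(2·66) ≡ 71/43. 43⁻¹ ≡ 29 (mod 89) since 43·29 = 1247 ≡ 1, so λ ≡ 71·29 ≡ 12.
  x = λ² - 39 - 39 = 144 - 78 ≡ 66; y = λ·(39 - 66) - 66 ≡ 55. → (66, 55)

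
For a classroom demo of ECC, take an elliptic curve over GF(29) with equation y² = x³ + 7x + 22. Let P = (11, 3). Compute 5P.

Double-and-add on 5 = (101)₂. Start with P = (11, 3) for the leading 1-bit.
double: tangent at (11, 3): λ = (3·11² + 7)/(2·3) ≡ 22/6. 6⁻¹ ≡ 5 (mod 29), so λ ≡ 22·5 ≡ 23.
  x = λ² - 11 - 11 = 529 - 22 ≡ 14; y = λ·(11 - 14) - 3 ≡ 15. → (14, 15)
double: tangent at (14, 15): λ = (3·14² + 7)/(2·15) ≡ 15/1. 1⁻¹ ≡ 1 (mod 29), so λ ≡ 15·1 ≡ 15.
  x = λ² - 14 - 14 = 225 - 28 ≡ 23; y = λ·(14 - 23) - 15 ≡ 24. → (23, 24)
add P: (23, 24) + (11, 3). λ = (3 - 24)/(11 - 23) ≡ 8/17 mod 29. 17⁻¹ ≡ 12 (mod 29), so λ ≡ 9.
  x = λ² - 23 - 11 = 81 - 34 ≡ 18; y = λ·(23 - 18) - 24 ≡ 21. → (18, 21)

(18, 21)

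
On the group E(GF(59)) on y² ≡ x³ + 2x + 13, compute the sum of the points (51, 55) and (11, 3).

(51, 55) + (11, 3). λ = (3 - 55)/(11 - 51) ≡ 7/19 mod 59. 19⁻¹ ≡ 28 (mod 59), so λ ≡ 19.
  x = λ² - 51 - 11 = 361 - 62 ≡ 4; y = λ·(51 - 4) - 55 ≡ 12. → (4, 12)

(4, 12)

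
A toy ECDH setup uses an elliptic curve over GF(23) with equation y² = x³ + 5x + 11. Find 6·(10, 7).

Write Q = (10, 7).
Repeated addition: build up to 6Q.
2Q: tangent at (10, 7): λ = (3·10² + 5)/(2·7) ≡ 6/14. 14⁻¹ ≡ 5 (mod 23), so λ ≡ 6·5 ≡ 7.
  x = λ² - 10 - 10 = 49 - 20 ≡ 6; y = λ·(10 - 6) - 7 ≡ 21. → (6, 21)
3Q: (6, 21) + (10, 7). λ = (7 - 21)/(10 - 6) ≡ 9/4 mod 23. 4⁻¹ ≡ 6 (mod 23) since 4·6 = 24 ≡ 1, so λ ≡ 8.
  x = λ² - 6 - 10 = 64 - 16 ≡ 2; y = λ·(6 - 2) - 21 ≡ 11. → (2, 11)
4Q: (2, 11) + (10, 7). λ = (7 - 11)/(10 - 2) ≡ 19/8 mod 23. 8⁻¹ ≡ 3 (mod 23) since 8·3 = 24 ≡ 1, so λ ≡ 11.
  x = λ² - 2 - 10 = 121 - 12 ≡ 17; y = λ·(2 - 17) - 11 ≡ 8. → (17, 8)
5Q: (17, 8) + (10, 7). λ = (7 - 8)/(10 - 17) ≡ 22/16 mod 23. 16⁻¹ ≡ 13 (mod 23), so λ ≡ 10.
  x = λ² - 17 - 10 = 100 - 27 ≡ 4; y = λ·(17 - 4) - 8 ≡ 7. → (4, 7)
6Q: (4, 7) + (10, 7). λ = (7 - 7)/(10 - 4) ≡ 0/6 mod 23. 6⁻¹ ≡ 4 (mod 23), so λ ≡ 0.
  x = λ² - 4 - 10 = 0 - 14 ≡ 9; y = λ·(4 - 9) - 7 ≡ 16. → (9, 16)

(9, 16)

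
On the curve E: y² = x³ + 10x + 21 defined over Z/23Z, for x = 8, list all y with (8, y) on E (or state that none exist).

none

x³ + 10x + 21 = 613 ≡ 15 (mod 23).
15 is a non-residue mod 23; no y exists.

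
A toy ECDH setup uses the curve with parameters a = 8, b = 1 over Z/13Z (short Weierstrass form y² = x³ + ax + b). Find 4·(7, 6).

Write P = (7, 6).
Repeated addition: build up to 4P.
2P: tangent at (7, 6): λ = (3·7² + 8)/(2·6) ≡ 12/12. 12⁻¹ ≡ 12 (mod 13) since 12·12 = 144 ≡ 1, so λ ≡ 12·12 ≡ 1.
  x = λ² - 7 - 7 = 1 - 14 ≡ 0; y = λ·(7 - 0) - 6 ≡ 1. → (0, 1)
3P: (0, 1) + (7, 6). λ = (6 - 1)/(7 - 0) ≡ 5/7 mod 13. 7⁻¹ ≡ 2 (mod 13), so λ ≡ 10.
  x = λ² - 0 - 7 = 100 - 7 ≡ 2; y = λ·(0 - 2) - 1 ≡ 5. → (2, 5)
4P: (2, 5) + (7, 6). λ = (6 - 5)/(7 - 2) ≡ 1/5 mod 13. 5⁻¹ ≡ 8 (mod 13) since 5·8 = 40 ≡ 1, so λ ≡ 8.
  x = λ² - 2 - 7 = 64 - 9 ≡ 3; y = λ·(2 - 3) - 5 ≡ 0. → (3, 0)

(3, 0)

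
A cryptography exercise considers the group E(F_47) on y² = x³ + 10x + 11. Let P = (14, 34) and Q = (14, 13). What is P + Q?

O

The two points share x = 14 and their y-coordinates satisfy 34 + 13 ≡ 0 (mod 47), so they are inverses. Their sum is O.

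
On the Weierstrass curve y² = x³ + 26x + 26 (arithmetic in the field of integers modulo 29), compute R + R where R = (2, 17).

tangent at (2, 17): λ = (3·2² + 26)/(2·17) ≡ 9/5. 5⁻¹ ≡ 6 (mod 29) since 5·6 = 30 ≡ 1, so λ ≡ 9·6 ≡ 25.
  x = λ² - 2 - 2 = 625 - 4 ≡ 12; y = λ·(2 - 12) - 17 ≡ 23. → (12, 23)

(12, 23)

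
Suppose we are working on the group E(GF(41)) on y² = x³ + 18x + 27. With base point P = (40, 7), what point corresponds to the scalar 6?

(26, 20)

Repeated addition: build up to 6P.
2P: tangent at (40, 7): λ = (3·40² + 18)/(2·7) ≡ 21/14. 14⁻¹ ≡ 3 (mod 41), so λ ≡ 21·3 ≡ 22.
  x = λ² - 40 - 40 = 484 - 80 ≡ 35; y = λ·(40 - 35) - 7 ≡ 21. → (35, 21)
3P: (35, 21) + (40, 7). λ = (7 - 21)/(40 - 35) ≡ 27/5 mod 41. 5⁻¹ ≡ 33 (mod 41) since 5·33 = 165 ≡ 1, so λ ≡ 30.
  x = λ² - 35 - 40 = 900 - 75 ≡ 5; y = λ·(35 - 5) - 21 ≡ 18. → (5, 18)
4P: (5, 18) + (40, 7). λ = (7 - 18)/(40 - 5) ≡ 30/35 mod 41. 35⁻¹ ≡ 34 (mod 41) since 35·34 = 1190 ≡ 1, so λ ≡ 36.
  x = λ² - 5 - 40 = 1296 - 45 ≡ 21; y = λ·(5 - 21) - 18 ≡ 21. → (21, 21)
5P: (21, 21) + (40, 7). λ = (7 - 21)/(40 - 21) ≡ 27/19 mod 41. 19⁻¹ ≡ 13 (mod 41), so λ ≡ 23.
  x = λ² - 21 - 40 = 529 - 61 ≡ 17; y = λ·(21 - 17) - 21 ≡ 30. → (17, 30)
6P: (17, 30) + (40, 7). λ = (7 - 30)/(40 - 17) ≡ 18/23 mod 41. 23⁻¹ ≡ 25 (mod 41), so λ ≡ 40.
  x = λ² - 17 - 40 = 1600 - 57 ≡ 26; y = λ·(17 - 26) - 30 ≡ 20. → (26, 20)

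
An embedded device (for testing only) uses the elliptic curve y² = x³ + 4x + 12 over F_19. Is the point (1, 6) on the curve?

yes

y² = 6² ≡ 17; x³ + 4x + 12 = 17 ≡ 17 (mod 19). 17 = 17.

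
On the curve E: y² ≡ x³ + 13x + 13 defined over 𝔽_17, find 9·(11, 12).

(2, 8)

Write Q = (11, 12).
Repeated addition: build up to 9Q.
2Q: tangent at (11, 12): λ = (3·11² + 13)/(2·12) ≡ 2/7. 7⁻¹ ≡ 5 (mod 17), so λ ≡ 2·5 ≡ 10.
  x = λ² - 11 - 11 = 100 - 22 ≡ 10; y = λ·(11 - 10) - 12 ≡ 15. → (10, 15)
3Q: (10, 15) + (11, 12). λ = (12 - 15)/(11 - 10) ≡ 14/1 mod 17. 1⁻¹ ≡ 1 (mod 17), so λ ≡ 14.
  x = λ² - 10 - 11 = 196 - 21 ≡ 5; y = λ·(10 - 5) - 15 ≡ 4. → (5, 4)
4Q: (5, 4) + (11, 12). λ = (12 - 4)/(11 - 5) ≡ 8/6 mod 17. 6⁻¹ ≡ 3 (mod 17) since 6·3 = 18 ≡ 1, so λ ≡ 7.
  x = λ² - 5 - 11 = 49 - 16 ≡ 16; y = λ·(5 - 16) - 4 ≡ 4. → (16, 4)
5Q: (16, 4) + (11, 12). λ = (12 - 4)/(11 - 16) ≡ 8/12 mod 17. 12⁻¹ ≡ 10 (mod 17), so λ ≡ 12.
  x = λ² - 16 - 11 = 144 - 27 ≡ 15; y = λ·(16 - 15) - 4 ≡ 8. → (15, 8)
6Q: (15, 8) + (11, 12). λ = (12 - 8)/(11 - 15) ≡ 4/13 mod 17. 13⁻¹ ≡ 4 (mod 17) since 13·4 = 52 ≡ 1, so λ ≡ 16.
  x = λ² - 15 - 11 = 256 - 26 ≡ 9; y = λ·(15 - 9) - 8 ≡ 3. → (9, 3)
7Q: (9, 3) + (11, 12). λ = (12 - 3)/(11 - 9) ≡ 9/2 mod 17. 2⁻¹ ≡ 9 (mod 17), so λ ≡ 13.
  x = λ² - 9 - 11 = 169 - 20 ≡ 13; y = λ·(9 - 13) - 3 ≡ 13. → (13, 13)
8Q: (13, 13) + (11, 12). λ = (12 - 13)/(11 - 13) ≡ 16/15 mod 17. 15⁻¹ ≡ 8 (mod 17) since 15·8 = 120 ≡ 1, so λ ≡ 9.
  x = λ² - 13 - 11 = 81 - 24 ≡ 6; y = λ·(13 - 6) - 13 ≡ 16. → (6, 16)
9Q: (6, 16) + (11, 12). λ = (12 - 16)/(11 - 6) ≡ 13/5 mod 17. 5⁻¹ ≡ 7 (mod 17), so λ ≡ 6.
  x = λ² - 6 - 11 = 36 - 17 ≡ 2; y = λ·(6 - 2) - 16 ≡ 8. → (2, 8)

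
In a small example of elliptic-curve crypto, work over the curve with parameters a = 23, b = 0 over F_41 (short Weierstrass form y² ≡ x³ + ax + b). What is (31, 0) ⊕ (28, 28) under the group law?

(19, 11)

(31, 0) + (28, 28). λ = (28 - 0)/(28 - 31) ≡ 28/38 mod 41. 38⁻¹ ≡ 27 (mod 41), so λ ≡ 18.
  x = λ² - 31 - 28 = 324 - 59 ≡ 19; y = λ·(31 - 19) - 0 ≡ 11. → (19, 11)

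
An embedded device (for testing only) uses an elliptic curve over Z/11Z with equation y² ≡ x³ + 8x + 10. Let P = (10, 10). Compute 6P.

Repeated addition: build up to 6P.
2P: tangent at (10, 10): λ = (3·10² + 8)/(2·10) ≡ 0/9. 9⁻¹ ≡ 5 (mod 11), so λ ≡ 0·5 ≡ 0.
  x = λ² - 10 - 10 = 0 - 20 ≡ 2; y = λ·(10 - 2) - 10 ≡ 1. → (2, 1)
3P: (2, 1) + (10, 10). λ = (10 - 1)/(10 - 2) ≡ 9/8 mod 11. 8⁻¹ ≡ 7 (mod 11), so λ ≡ 8.
  x = λ² - 2 - 10 = 64 - 12 ≡ 8; y = λ·(2 - 8) - 1 ≡ 6. → (8, 6)
4P: (8, 6) + (10, 10). λ = (10 - 6)/(10 - 8) ≡ 4/2 mod 11. 2⁻¹ ≡ 6 (mod 11) since 2·6 = 12 ≡ 1, so λ ≡ 2.
  x = λ² - 8 - 10 = 4 - 18 ≡ 8; y = λ·(8 - 8) - 6 ≡ 5. → (8, 5)
5P: (8, 5) + (10, 10). λ = (10 - 5)/(10 - 8) ≡ 5/2 mod 11. 2⁻¹ ≡ 6 (mod 11), so λ ≡ 8.
  x = λ² - 8 - 10 = 64 - 18 ≡ 2; y = λ·(8 - 2) - 5 ≡ 10. → (2, 10)
6P: (2, 10) + (10, 10). λ = (10 - 10)/(10 - 2) ≡ 0/8 mod 11. 8⁻¹ ≡ 7 (mod 11) since 8·7 = 56 ≡ 1, so λ ≡ 0.
  x = λ² - 2 - 10 = 0 - 12 ≡ 10; y = λ·(2 - 10) - 10 ≡ 1. → (10, 1)

(10, 1)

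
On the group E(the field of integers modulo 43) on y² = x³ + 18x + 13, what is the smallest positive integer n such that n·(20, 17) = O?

5

2P: tangent at (20, 17): λ = (3·20² + 18)/(2·17) ≡ 14/34. 34⁻¹ ≡ 19 (mod 43), so λ ≡ 14·19 ≡ 8.
  x = λ² - 20 - 20 = 64 - 40 ≡ 24; y = λ·(20 - 24) - 17 ≡ 37. → (24, 37)
3P: (24, 37) + (20, 17). λ = (17 - 37)/(20 - 24) ≡ 23/39 mod 43. 39⁻¹ ≡ 32 (mod 43), so λ ≡ 5.
  x = λ² - 24 - 20 = 25 - 44 ≡ 24; y = λ·(24 - 24) - 37 ≡ 6. → (24, 6)
4P: (24, 6) + (20, 17). λ = (17 - 6)/(20 - 24) ≡ 11/39 mod 43. 39⁻¹ ≡ 32 (mod 43), so λ ≡ 8.
  x = λ² - 24 - 20 = 64 - 44 ≡ 20; y = λ·(24 - 20) - 6 ≡ 26. → (20, 26)
5P: (20, 26) + (20, 17): same x and y₁ ≡ -y₂, so the sum is O.
5P = O, so the order is 5.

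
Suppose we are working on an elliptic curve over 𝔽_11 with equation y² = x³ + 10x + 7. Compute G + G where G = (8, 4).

(9, 1)

tangent at (8, 4): λ = (3·8² + 10)/(2·4) ≡ 4/8. 8⁻¹ ≡ 7 (mod 11) since 8·7 = 56 ≡ 1, so λ ≡ 4·7 ≡ 6.
  x = λ² - 8 - 8 = 36 - 16 ≡ 9; y = λ·(8 - 9) - 4 ≡ 1. → (9, 1)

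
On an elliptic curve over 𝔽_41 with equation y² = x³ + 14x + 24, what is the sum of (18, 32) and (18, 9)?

O

The two points share x = 18 and their y-coordinates satisfy 32 + 9 ≡ 0 (mod 41), so they are inverses. Their sum is the point at infinity.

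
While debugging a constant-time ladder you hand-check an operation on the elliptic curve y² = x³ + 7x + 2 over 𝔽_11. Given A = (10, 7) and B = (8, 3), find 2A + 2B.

First 2A:
Repeated addition: build up to 2A.
2A: tangent at (10, 7): λ = (3·10² + 7)/(2·7) ≡ 10/3. 3⁻¹ ≡ 4 (mod 11) since 3·4 = 12 ≡ 1, so λ ≡ 10·4 ≡ 7.
  x = λ² - 10 - 10 = 49 - 20 ≡ 7; y = λ·(10 - 7) - 7 ≡ 3. → (7, 3)
2A = (7, 3).
Next 2B:
Repeated addition: build up to 2B.
2B: tangent at (8, 3): λ = (3·8² + 7)/(2·3) ≡ 1/6. 6⁻¹ ≡ 2 (mod 11), so λ ≡ 1·2 ≡ 2.
  x = λ² - 8 - 8 = 4 - 16 ≡ 10; y = λ·(8 - 10) - 3 ≡ 4. → (10, 4)
2B = (10, 4).
Finally 2A + 2B:
(7, 3) + (10, 4). λ = (4 - 3)/(10 - 7) ≡ 1/3 mod 11. 3⁻¹ ≡ 4 (mod 11) since 3·4 = 12 ≡ 1, so λ ≡ 4.
  x = λ² - 7 - 10 = 16 - 17 ≡ 10; y = λ·(7 - 10) - 3 ≡ 7. → (10, 7)

(10, 7)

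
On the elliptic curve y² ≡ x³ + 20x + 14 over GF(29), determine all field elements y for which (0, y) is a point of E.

x³ + 20x + 14 = 14 ≡ 14 (mod 29).
14 is a non-residue mod 29; no y exists.

none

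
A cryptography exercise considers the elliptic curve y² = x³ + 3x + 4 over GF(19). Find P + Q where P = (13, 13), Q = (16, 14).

(13, 13) + (16, 14). λ = (14 - 13)/(16 - 13) ≡ 1/3 mod 19. 3⁻¹ ≡ 13 (mod 19) since 3·13 = 39 ≡ 1, so λ ≡ 13.
  x = λ² - 13 - 16 = 169 - 29 ≡ 7; y = λ·(13 - 7) - 13 ≡ 8. → (7, 8)

(7, 8)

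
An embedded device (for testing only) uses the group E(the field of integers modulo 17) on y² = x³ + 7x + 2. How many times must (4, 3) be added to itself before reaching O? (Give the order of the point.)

5

2P: tangent at (4, 3): λ = (3·4² + 7)/(2·3) ≡ 4/6. 6⁻¹ ≡ 3 (mod 17) since 6·3 = 18 ≡ 1, so λ ≡ 4·3 ≡ 12.
  x = λ² - 4 - 4 = 144 - 8 ≡ 0; y = λ·(4 - 0) - 3 ≡ 11. → (0, 11)
3P: (0, 11) + (4, 3). λ = (3 - 11)/(4 - 0) ≡ 9/4 mod 17. 4⁻¹ ≡ 13 (mod 17), so λ ≡ 15.
  x = λ² - 0 - 4 = 225 - 4 ≡ 0; y = λ·(0 - 0) - 11 ≡ 6. → (0, 6)
4P: (0, 6) + (4, 3). λ = (3 - 6)/(4 - 0) ≡ 14/4 mod 17. 4⁻¹ ≡ 13 (mod 17), so λ ≡ 12.
  x = λ² - 0 - 4 = 144 - 4 ≡ 4; y = λ·(0 - 4) - 6 ≡ 14. → (4, 14)
5P: (4, 14) + (4, 3): same x and y₁ ≡ -y₂, so the sum is O.
5P = O, so the order is 5.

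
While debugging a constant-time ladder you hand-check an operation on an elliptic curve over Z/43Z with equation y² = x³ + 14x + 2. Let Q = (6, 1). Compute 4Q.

(22, 37)

Double-and-add on 4 = (100)₂. Start with Q = (6, 1) for the leading 1-bit.
double: tangent at (6, 1): λ = (3·6² + 14)/(2·1) ≡ 36/2. 2⁻¹ ≡ 22 (mod 43), so λ ≡ 36·22 ≡ 18.
  x = λ² - 6 - 6 = 324 - 12 ≡ 11; y = λ·(6 - 11) - 1 ≡ 38. → (11, 38)
double: tangent at (11, 38): λ = (3·11² + 14)/(2·38) ≡ 33/33. 33⁻¹ ≡ 30 (mod 43), so λ ≡ 33·30 ≡ 1.
  x = λ² - 11 - 11 = 1 - 22 ≡ 22; y = λ·(11 - 22) - 38 ≡ 37. → (22, 37)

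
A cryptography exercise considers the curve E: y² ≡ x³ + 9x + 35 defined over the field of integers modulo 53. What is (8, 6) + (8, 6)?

tangent at (8, 6): λ = (3·8² + 9)/(2·6) ≡ 42/12. 12⁻¹ ≡ 31 (mod 53), so λ ≡ 42·31 ≡ 30.
  x = λ² - 8 - 8 = 900 - 16 ≡ 36; y = λ·(8 - 36) - 6 ≡ 2. → (36, 2)

(36, 2)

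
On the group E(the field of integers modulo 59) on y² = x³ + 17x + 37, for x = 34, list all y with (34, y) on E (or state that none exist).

x³ + 17x + 37 = 39919 ≡ 35 (mod 59).
Square roots of 35 mod 59: 25 and 34 (since 25² = 625 ≡ 35).

25, 34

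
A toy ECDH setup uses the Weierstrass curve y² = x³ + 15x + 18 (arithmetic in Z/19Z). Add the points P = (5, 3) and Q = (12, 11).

(5, 3) + (12, 11). λ = (11 - 3)/(12 - 5) ≡ 8/7 mod 19. 7⁻¹ ≡ 11 (mod 19) since 7·11 = 77 ≡ 1, so λ ≡ 12.
  x = λ² - 5 - 12 = 144 - 17 ≡ 13; y = λ·(5 - 13) - 3 ≡ 15. → (13, 15)

(13, 15)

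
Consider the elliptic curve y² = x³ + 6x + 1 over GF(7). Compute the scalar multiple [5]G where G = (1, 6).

Repeated addition: build up to 5G.
2G: tangent at (1, 6): λ = (3·1² + 6)/(2·6) ≡ 2/5. 5⁻¹ ≡ 3 (mod 7) since 5·3 = 15 ≡ 1, so λ ≡ 2·3 ≡ 6.
  x = λ² - 1 - 1 = 36 - 2 ≡ 6; y = λ·(1 - 6) - 6 ≡ 6. → (6, 6)
3G: (6, 6) + (1, 6). λ = (6 - 6)/(1 - 6) ≡ 0/2 mod 7. 2⁻¹ ≡ 4 (mod 7), so λ ≡ 0.
  x = λ² - 6 - 1 = 0 - 7 ≡ 0; y = λ·(6 - 0) - 6 ≡ 1. → (0, 1)
4G: (0, 1) + (1, 6). λ = (6 - 1)/(1 - 0) ≡ 5/1 mod 7. 1⁻¹ ≡ 1 (mod 7) since 1·1 = 1 ≡ 1, so λ ≡ 5.
  x = λ² - 0 - 1 = 25 - 1 ≡ 3; y = λ·(0 - 3) - 1 ≡ 5. → (3, 5)
5G: (3, 5) + (1, 6). λ = (6 - 5)/(1 - 3) ≡ 1/5 mod 7. 5⁻¹ ≡ 3 (mod 7) since 5·3 = 15 ≡ 1, so λ ≡ 3.
  x = λ² - 3 - 1 = 9 - 4 ≡ 5; y = λ·(3 - 5) - 5 ≡ 3. → (5, 3)

(5, 3)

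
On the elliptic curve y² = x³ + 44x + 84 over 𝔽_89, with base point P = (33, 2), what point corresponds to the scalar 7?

(75, 62)

Repeated addition: build up to 7P.
2P: tangent at (33, 2): λ = (3·33² + 44)/(2·2) ≡ 18/4. 4⁻¹ ≡ 67 (mod 89) since 4·67 = 268 ≡ 1, so λ ≡ 18·67 ≡ 49.
  x = λ² - 33 - 33 = 2401 - 66 ≡ 21; y = λ·(33 - 21) - 2 ≡ 52. → (21, 52)
3P: (21, 52) + (33, 2). λ = (2 - 52)/(33 - 21) ≡ 39/12 mod 89. 12⁻¹ ≡ 52 (mod 89), so λ ≡ 70.
  x = λ² - 21 - 33 = 4900 - 54 ≡ 40; y = λ·(21 - 40) - 52 ≡ 42. → (40, 42)
4P: (40, 42) + (33, 2). λ = (2 - 42)/(33 - 40) ≡ 49/82 mod 89. 82⁻¹ ≡ 38 (mod 89) since 82·38 = 3116 ≡ 1, so λ ≡ 82.
  x = λ² - 40 - 33 = 6724 - 73 ≡ 65; y = λ·(40 - 65) - 42 ≡ 44. → (65, 44)
5P: (65, 44) + (33, 2). λ = (2 - 44)/(33 - 65) ≡ 47/57 mod 89. 57⁻¹ ≡ 25 (mod 89), so λ ≡ 18.
  x = λ² - 65 - 33 = 324 - 98 ≡ 48; y = λ·(65 - 48) - 44 ≡ 84. → (48, 84)
6P: (48, 84) + (33, 2). λ = (2 - 84)/(33 - 48) ≡ 7/74 mod 89. 74⁻¹ ≡ 83 (mod 89), so λ ≡ 47.
  x = λ² - 48 - 33 = 2209 - 81 ≡ 81; y = λ·(48 - 81) - 84 ≡ 56. → (81, 56)
7P: (81, 56) + (33, 2). λ = (2 - 56)/(33 - 81) ≡ 35/41 mod 89. 41⁻¹ ≡ 76 (mod 89), so λ ≡ 79.
  x = λ² - 81 - 33 = 6241 - 114 ≡ 75; y = λ·(81 - 75) - 56 ≡ 62. → (75, 62)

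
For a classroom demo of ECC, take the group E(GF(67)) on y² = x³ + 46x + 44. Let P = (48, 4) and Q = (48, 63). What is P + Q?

The two points share x = 48 and their y-coordinates satisfy 4 + 63 ≡ 0 (mod 67), so they are inverses. Their sum is ∞.

O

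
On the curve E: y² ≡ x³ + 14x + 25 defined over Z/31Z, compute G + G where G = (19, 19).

tangent at (19, 19): λ = (3·19² + 14)/(2·19) ≡ 12/7. 7⁻¹ ≡ 9 (mod 31) since 7·9 = 63 ≡ 1, so λ ≡ 12·9 ≡ 15.
  x = λ² - 19 - 19 = 225 - 38 ≡ 1; y = λ·(19 - 1) - 19 ≡ 3. → (1, 3)

(1, 3)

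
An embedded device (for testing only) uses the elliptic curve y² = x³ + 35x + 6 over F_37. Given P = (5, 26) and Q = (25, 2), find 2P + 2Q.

First 2P:
Repeated addition: build up to 2P.
2P: tangent at (5, 26): λ = (3·5² + 35)/(2·26) ≡ 36/15. 15⁻¹ ≡ 5 (mod 37) since 15·5 = 75 ≡ 1, so λ ≡ 36·5 ≡ 32.
  x = λ² - 5 - 5 = 1024 - 10 ≡ 15; y = λ·(5 - 15) - 26 ≡ 24. → (15, 24)
2P = (15, 24).
Next 2Q:
Repeated addition: build up to 2Q.
2Q: tangent at (25, 2): λ = (3·25² + 35)/(2·2) ≡ 23/4. 4⁻¹ ≡ 28 (mod 37), so λ ≡ 23·28 ≡ 15.
  x = λ² - 25 - 25 = 225 - 50 ≡ 27; y = λ·(25 - 27) - 2 ≡ 5. → (27, 5)
2Q = (27, 5).
Finally 2P + 2Q:
(15, 24) + (27, 5). λ = (5 - 24)/(27 - 15) ≡ 18/12 mod 37. 12⁻¹ ≡ 34 (mod 37), so λ ≡ 20.
  x = λ² - 15 - 27 = 400 - 42 ≡ 25; y = λ·(15 - 25) - 24 ≡ 35. → (25, 35)

(25, 35)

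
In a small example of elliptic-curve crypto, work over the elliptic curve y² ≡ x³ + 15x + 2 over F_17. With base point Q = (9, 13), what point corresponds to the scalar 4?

(11, 11)

Repeated addition: build up to 4Q.
2Q: tangent at (9, 13): λ = (3·9² + 15)/(2·13) ≡ 3/9. 9⁻¹ ≡ 2 (mod 17) since 9·2 = 18 ≡ 1, so λ ≡ 3·2 ≡ 6.
  x = λ² - 9 - 9 = 36 - 18 ≡ 1; y = λ·(9 - 1) - 13 ≡ 1. → (1, 1)
3Q: (1, 1) + (9, 13). λ = (13 - 1)/(9 - 1) ≡ 12/8 mod 17. 8⁻¹ ≡ 15 (mod 17), so λ ≡ 10.
  x = λ² - 1 - 9 = 100 - 10 ≡ 5; y = λ·(1 - 5) - 1 ≡ 10. → (5, 10)
4Q: (5, 10) + (9, 13). λ = (13 - 10)/(9 - 5) ≡ 3/4 mod 17. 4⁻¹ ≡ 13 (mod 17), so λ ≡ 5.
  x = λ² - 5 - 9 = 25 - 14 ≡ 11; y = λ·(5 - 11) - 10 ≡ 11. → (11, 11)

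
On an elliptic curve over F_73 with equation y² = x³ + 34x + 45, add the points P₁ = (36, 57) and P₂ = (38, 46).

(11, 61)

(36, 57) + (38, 46). λ = (46 - 57)/(38 - 36) ≡ 62/2 mod 73. 2⁻¹ ≡ 37 (mod 73), so λ ≡ 31.
  x = λ² - 36 - 38 = 961 - 74 ≡ 11; y = λ·(36 - 11) - 57 ≡ 61. → (11, 61)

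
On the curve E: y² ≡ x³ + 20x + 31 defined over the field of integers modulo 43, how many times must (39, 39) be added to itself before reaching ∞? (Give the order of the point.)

2P: tangent at (39, 39): λ = (3·39² + 20)/(2·39) ≡ 25/35. 35⁻¹ ≡ 16 (mod 43), so λ ≡ 25·16 ≡ 13.
  x = λ² - 39 - 39 = 169 - 78 ≡ 5; y = λ·(39 - 5) - 39 ≡ 16. → (5, 16)
3P: (5, 16) + (39, 39). λ = (39 - 16)/(39 - 5) ≡ 23/34 mod 43. 34⁻¹ ≡ 19 (mod 43) since 34·19 = 646 ≡ 1, so λ ≡ 7.
  x = λ² - 5 - 39 = 49 - 44 ≡ 5; y = λ·(5 - 5) - 16 ≡ 27. → (5, 27)
4P: (5, 27) + (39, 39). λ = (39 - 27)/(39 - 5) ≡ 12/34 mod 43. 34⁻¹ ≡ 19 (mod 43) since 34·19 = 646 ≡ 1, so λ ≡ 13.
  x = λ² - 5 - 39 = 169 - 44 ≡ 39; y = λ·(5 - 39) - 27 ≡ 4. → (39, 4)
5P: (39, 4) + (39, 39): same x and y₁ ≡ -y₂, so the sum is ∞.
5P = ∞, so the order is 5.

5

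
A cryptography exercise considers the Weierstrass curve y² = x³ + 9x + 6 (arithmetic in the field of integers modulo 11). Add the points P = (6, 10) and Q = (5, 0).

(1, 7)

(6, 10) + (5, 0). λ = (0 - 10)/(5 - 6) ≡ 1/10 mod 11. 10⁻¹ ≡ 10 (mod 11), so λ ≡ 10.
  x = λ² - 6 - 5 = 100 - 11 ≡ 1; y = λ·(6 - 1) - 10 ≡ 7. → (1, 7)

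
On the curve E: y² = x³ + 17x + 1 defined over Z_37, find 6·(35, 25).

(0, 1)

Write P = (35, 25).
Repeated addition: build up to 6P.
2P: tangent at (35, 25): λ = (3·35² + 17)/(2·25) ≡ 29/13. 13⁻¹ ≡ 20 (mod 37), so λ ≡ 29·20 ≡ 25.
  x = λ² - 35 - 35 = 625 - 70 ≡ 0; y = λ·(35 - 0) - 25 ≡ 36. → (0, 36)
3P: (0, 36) + (35, 25). λ = (25 - 36)/(35 - 0) ≡ 26/35 mod 37. 35⁻¹ ≡ 18 (mod 37) since 35·18 = 630 ≡ 1, so λ ≡ 24.
  x = λ² - 0 - 35 = 576 - 35 ≡ 23; y = λ·(0 - 23) - 36 ≡ 4. → (23, 4)
4P: (23, 4) + (35, 25). λ = (25 - 4)/(35 - 23) ≡ 21/12 mod 37. 12⁻¹ ≡ 34 (mod 37), so λ ≡ 11.
  x = λ² - 23 - 35 = 121 - 58 ≡ 26; y = λ·(23 - 26) - 4 ≡ 0. → (26, 0)
5P: (26, 0) + (35, 25). λ = (25 - 0)/(35 - 26) ≡ 25/9 mod 37. 9⁻¹ ≡ 33 (mod 37) since 9·33 = 297 ≡ 1, so λ ≡ 11.
  x = λ² - 26 - 35 = 121 - 61 ≡ 23; y = λ·(26 - 23) - 0 ≡ 33. → (23, 33)
6P: (23, 33) + (35, 25). λ = (25 - 33)/(35 - 23) ≡ 29/12 mod 37. 12⁻¹ ≡ 34 (mod 37) since 12·34 = 408 ≡ 1, so λ ≡ 24.
  x = λ² - 23 - 35 = 576 - 58 ≡ 0; y = λ·(23 - 0) - 33 ≡ 1. → (0, 1)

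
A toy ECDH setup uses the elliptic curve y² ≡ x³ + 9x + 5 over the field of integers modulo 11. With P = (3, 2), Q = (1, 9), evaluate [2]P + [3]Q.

(2, 3)

First 2P:
Repeated addition: build up to 2P.
2P: tangent at (3, 2): λ = (3·3² + 9)/(2·2) ≡ 3/4. 4⁻¹ ≡ 3 (mod 11), so λ ≡ 3·3 ≡ 9.
  x = λ² - 3 - 3 = 81 - 6 ≡ 9; y = λ·(3 - 9) - 2 ≡ 10. → (9, 10)
2P = (9, 10).
Next 3Q:
Repeated addition: build up to 3Q.
2Q: tangent at (1, 9): λ = (3·1² + 9)/(2·9) ≡ 1/7. 7⁻¹ ≡ 8 (mod 11), so λ ≡ 1·8 ≡ 8.
  x = λ² - 1 - 1 = 64 - 2 ≡ 7; y = λ·(1 - 7) - 9 ≡ 9. → (7, 9)
3Q: (7, 9) + (1, 9). λ = (9 - 9)/(1 - 7) ≡ 0/5 mod 11. 5⁻¹ ≡ 9 (mod 11), so λ ≡ 0.
  x = λ² - 7 - 1 = 0 - 8 ≡ 3; y = λ·(7 - 3) - 9 ≡ 2. → (3, 2)
3Q = (3, 2).
Finally 2P + 3Q:
(9, 10) + (3, 2). λ = (2 - 10)/(3 - 9) ≡ 3/5 mod 11. 5⁻¹ ≡ 9 (mod 11), so λ ≡ 5.
  x = λ² - 9 - 3 = 25 - 12 ≡ 2; y = λ·(9 - 2) - 10 ≡ 3. → (2, 3)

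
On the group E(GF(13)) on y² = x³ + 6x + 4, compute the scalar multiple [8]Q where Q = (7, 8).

Repeated addition: build up to 8Q.
2Q: tangent at (7, 8): λ = (3·7² + 6)/(2·8) ≡ 10/3. 3⁻¹ ≡ 9 (mod 13) since 3·9 = 27 ≡ 1, so λ ≡ 10·9 ≡ 12.
  x = λ² - 7 - 7 = 144 - 14 ≡ 0; y = λ·(7 - 0) - 8 ≡ 11. → (0, 11)
3Q: (0, 11) + (7, 8). λ = (8 - 11)/(7 - 0) ≡ 10/7 mod 13. 7⁻¹ ≡ 2 (mod 13) since 7·2 = 14 ≡ 1, so λ ≡ 7.
  x = λ² - 0 - 7 = 49 - 7 ≡ 3; y = λ·(0 - 3) - 11 ≡ 7. → (3, 7)
4Q: (3, 7) + (7, 8). λ = (8 - 7)/(7 - 3) ≡ 1/4 mod 13. 4⁻¹ ≡ 10 (mod 13) since 4·10 = 40 ≡ 1, so λ ≡ 10.
  x = λ² - 3 - 7 = 100 - 10 ≡ 12; y = λ·(3 - 12) - 7 ≡ 7. → (12, 7)
5Q: (12, 7) + (7, 8). λ = (8 - 7)/(7 - 12) ≡ 1/8 mod 13. 8⁻¹ ≡ 5 (mod 13), so λ ≡ 5.
  x = λ² - 12 - 7 = 25 - 19 ≡ 6; y = λ·(12 - 6) - 7 ≡ 10. → (6, 10)
6Q: (6, 10) + (7, 8). λ = (8 - 10)/(7 - 6) ≡ 11/1 mod 13. 1⁻¹ ≡ 1 (mod 13), so λ ≡ 11.
  x = λ² - 6 - 7 = 121 - 13 ≡ 4; y = λ·(6 - 4) - 10 ≡ 12. → (4, 12)
7Q: (4, 12) + (7, 8). λ = (8 - 12)/(7 - 4) ≡ 9/3 mod 13. 3⁻¹ ≡ 9 (mod 13), so λ ≡ 3.
  x = λ² - 4 - 7 = 9 - 11 ≡ 11; y = λ·(4 - 11) - 12 ≡ 6. → (11, 6)
8Q: (11, 6) + (7, 8). λ = (8 - 6)/(7 - 11) ≡ 2/9 mod 13. 9⁻¹ ≡ 3 (mod 13) since 9·3 = 27 ≡ 1, so λ ≡ 6.
  x = λ² - 11 - 7 = 36 - 18 ≡ 5; y = λ·(11 - 5) - 6 ≡ 4. → (5, 4)

(5, 4)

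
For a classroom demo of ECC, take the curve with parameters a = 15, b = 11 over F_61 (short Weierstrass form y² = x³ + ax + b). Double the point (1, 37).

(1, 24)

tangent at (1, 37): λ = (3·1² + 15)/(2·37) ≡ 18/13. 13⁻¹ ≡ 47 (mod 61) since 13·47 = 611 ≡ 1, so λ ≡ 18·47 ≡ 53.
  x = λ² - 1 - 1 = 2809 - 2 ≡ 1; y = λ·(1 - 1) - 37 ≡ 24. → (1, 24)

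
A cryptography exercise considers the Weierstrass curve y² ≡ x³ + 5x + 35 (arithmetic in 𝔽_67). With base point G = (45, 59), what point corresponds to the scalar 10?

Double-and-add on 10 = (1010)₂. Start with G = (45, 59) for the leading 1-bit.
double: tangent at (45, 59): λ = (3·45² + 5)/(2·59) ≡ 50/51. 51⁻¹ ≡ 46 (mod 67), so λ ≡ 50·46 ≡ 22.
  x = λ² - 45 - 45 = 484 - 90 ≡ 59; y = λ·(45 - 59) - 59 ≡ 35. → (59, 35)
double: tangent at (59, 35): λ = (3·59² + 5)/(2·35) ≡ 63/3. 3⁻¹ ≡ 45 (mod 67), so λ ≡ 63·45 ≡ 21.
  x = λ² - 59 - 59 = 441 - 118 ≡ 55; y = λ·(59 - 55) - 35 ≡ 49. → (55, 49)
add G: (55, 49) + (45, 59). λ = (59 - 49)/(45 - 55) ≡ 10/57 mod 67. 57⁻¹ ≡ 20 (mod 67), so λ ≡ 66.
  x = λ² - 55 - 45 = 4356 - 100 ≡ 35; y = λ·(55 - 35) - 49 ≡ 65. → (35, 65)
double: tangent at (35, 65): λ = (3·35² + 5)/(2·65) ≡ 62/63. 63⁻¹ ≡ 50 (mod 67), so λ ≡ 62·50 ≡ 18.
  x = λ² - 35 - 35 = 324 - 70 ≡ 53; y = λ·(35 - 53) - 65 ≡ 13. → (53, 13)

(53, 13)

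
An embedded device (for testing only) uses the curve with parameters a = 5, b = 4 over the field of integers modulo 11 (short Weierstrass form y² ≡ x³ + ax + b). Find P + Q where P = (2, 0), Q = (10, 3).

(0, 9)

(2, 0) + (10, 3). λ = (3 - 0)/(10 - 2) ≡ 3/8 mod 11. 8⁻¹ ≡ 7 (mod 11), so λ ≡ 10.
  x = λ² - 2 - 10 = 100 - 12 ≡ 0; y = λ·(2 - 0) - 0 ≡ 9. → (0, 9)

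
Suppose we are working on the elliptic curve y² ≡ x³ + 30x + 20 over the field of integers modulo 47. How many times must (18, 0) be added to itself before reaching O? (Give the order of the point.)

2P: (18, 0) + (18, 0): same x and y₁ ≡ -y₂, so the sum is O.
2P = O, so the order is 2.

2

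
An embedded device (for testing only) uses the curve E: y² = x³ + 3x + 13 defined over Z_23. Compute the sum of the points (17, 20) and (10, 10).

(17, 20) + (10, 10). λ = (10 - 20)/(10 - 17) ≡ 13/16 mod 23. 16⁻¹ ≡ 13 (mod 23) since 16·13 = 208 ≡ 1, so λ ≡ 8.
  x = λ² - 17 - 10 = 64 - 27 ≡ 14; y = λ·(17 - 14) - 20 ≡ 4. → (14, 4)

(14, 4)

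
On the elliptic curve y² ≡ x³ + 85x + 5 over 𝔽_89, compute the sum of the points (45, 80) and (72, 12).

(66, 52)

(45, 80) + (72, 12). λ = (12 - 80)/(72 - 45) ≡ 21/27 mod 89. 27⁻¹ ≡ 33 (mod 89) since 27·33 = 891 ≡ 1, so λ ≡ 70.
  x = λ² - 45 - 72 = 4900 - 117 ≡ 66; y = λ·(45 - 66) - 80 ≡ 52. → (66, 52)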